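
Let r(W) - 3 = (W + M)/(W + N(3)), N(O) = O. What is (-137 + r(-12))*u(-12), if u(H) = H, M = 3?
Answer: 1596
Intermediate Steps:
r(W) = 4 (r(W) = 3 + (W + 3)/(W + 3) = 3 + (3 + W)/(3 + W) = 3 + 1 = 4)
(-137 + r(-12))*u(-12) = (-137 + 4)*(-12) = -133*(-12) = 1596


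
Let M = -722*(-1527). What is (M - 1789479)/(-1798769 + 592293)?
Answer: 686985/1206476 ≈ 0.56941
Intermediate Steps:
M = 1102494
(M - 1789479)/(-1798769 + 592293) = (1102494 - 1789479)/(-1798769 + 592293) = -686985/(-1206476) = -686985*(-1/1206476) = 686985/1206476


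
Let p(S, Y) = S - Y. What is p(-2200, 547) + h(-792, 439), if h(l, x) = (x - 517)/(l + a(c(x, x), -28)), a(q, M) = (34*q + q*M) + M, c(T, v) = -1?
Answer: -1134472/413 ≈ -2746.9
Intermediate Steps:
a(q, M) = M + 34*q + M*q (a(q, M) = (34*q + M*q) + M = M + 34*q + M*q)
h(l, x) = (-517 + x)/(-34 + l) (h(l, x) = (x - 517)/(l + (-28 + 34*(-1) - 28*(-1))) = (-517 + x)/(l + (-28 - 34 + 28)) = (-517 + x)/(l - 34) = (-517 + x)/(-34 + l))
p(-2200, 547) + h(-792, 439) = (-2200 - 1*547) + (-517 + 439)/(-34 - 792) = (-2200 - 547) - 78/(-826) = -2747 - 1/826*(-78) = -2747 + 39/413 = -1134472/413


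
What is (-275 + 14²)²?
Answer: 6241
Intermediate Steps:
(-275 + 14²)² = (-275 + 196)² = (-79)² = 6241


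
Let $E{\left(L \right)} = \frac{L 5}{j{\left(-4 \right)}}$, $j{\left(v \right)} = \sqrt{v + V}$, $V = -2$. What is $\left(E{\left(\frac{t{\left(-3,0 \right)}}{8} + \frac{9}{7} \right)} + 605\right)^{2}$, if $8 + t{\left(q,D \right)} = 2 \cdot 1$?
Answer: $\frac{573925325}{1568} - \frac{15125 i \sqrt{6}}{28} \approx 3.6602 \cdot 10^{5} - 1323.2 i$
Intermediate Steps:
$t{\left(q,D \right)} = -6$ ($t{\left(q,D \right)} = -8 + 2 \cdot 1 = -8 + 2 = -6$)
$j{\left(v \right)} = \sqrt{-2 + v}$ ($j{\left(v \right)} = \sqrt{v - 2} = \sqrt{-2 + v}$)
$E{\left(L \right)} = - \frac{5 i L \sqrt{6}}{6}$ ($E{\left(L \right)} = \frac{L 5}{\sqrt{-2 - 4}} = \frac{5 L}{\sqrt{-6}} = \frac{5 L}{i \sqrt{6}} = 5 L \left(- \frac{i \sqrt{6}}{6}\right) = - \frac{5 i L \sqrt{6}}{6}$)
$\left(E{\left(\frac{t{\left(-3,0 \right)}}{8} + \frac{9}{7} \right)} + 605\right)^{2} = \left(- \frac{5 i \left(- \frac{6}{8} + \frac{9}{7}\right) \sqrt{6}}{6} + 605\right)^{2} = \left(- \frac{5 i \left(\left(-6\right) \frac{1}{8} + 9 \cdot \frac{1}{7}\right) \sqrt{6}}{6} + 605\right)^{2} = \left(- \frac{5 i \left(- \frac{3}{4} + \frac{9}{7}\right) \sqrt{6}}{6} + 605\right)^{2} = \left(\left(- \frac{5}{6}\right) i \frac{15}{28} \sqrt{6} + 605\right)^{2} = \left(- \frac{25 i \sqrt{6}}{56} + 605\right)^{2} = \left(605 - \frac{25 i \sqrt{6}}{56}\right)^{2}$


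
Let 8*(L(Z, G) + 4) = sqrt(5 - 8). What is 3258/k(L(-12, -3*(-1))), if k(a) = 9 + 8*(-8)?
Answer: -3258/55 ≈ -59.236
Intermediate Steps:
L(Z, G) = -4 + I*sqrt(3)/8 (L(Z, G) = -4 + sqrt(5 - 8)/8 = -4 + sqrt(-3)/8 = -4 + (I*sqrt(3))/8 = -4 + I*sqrt(3)/8)
k(a) = -55 (k(a) = 9 - 64 = -55)
3258/k(L(-12, -3*(-1))) = 3258/(-55) = 3258*(-1/55) = -3258/55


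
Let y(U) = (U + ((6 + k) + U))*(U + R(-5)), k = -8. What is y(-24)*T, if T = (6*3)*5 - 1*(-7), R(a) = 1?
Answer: 111550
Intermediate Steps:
y(U) = (1 + U)*(-2 + 2*U) (y(U) = (U + ((6 - 8) + U))*(U + 1) = (U + (-2 + U))*(1 + U) = (-2 + 2*U)*(1 + U) = (1 + U)*(-2 + 2*U))
T = 97 (T = 18*5 + 7 = 90 + 7 = 97)
y(-24)*T = (-2 + 2*(-24)²)*97 = (-2 + 2*576)*97 = (-2 + 1152)*97 = 1150*97 = 111550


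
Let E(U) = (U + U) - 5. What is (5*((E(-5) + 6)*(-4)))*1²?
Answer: 180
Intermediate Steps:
E(U) = -5 + 2*U (E(U) = 2*U - 5 = -5 + 2*U)
(5*((E(-5) + 6)*(-4)))*1² = (5*(((-5 + 2*(-5)) + 6)*(-4)))*1² = (5*(((-5 - 10) + 6)*(-4)))*1 = (5*((-15 + 6)*(-4)))*1 = (5*(-9*(-4)))*1 = (5*36)*1 = 180*1 = 180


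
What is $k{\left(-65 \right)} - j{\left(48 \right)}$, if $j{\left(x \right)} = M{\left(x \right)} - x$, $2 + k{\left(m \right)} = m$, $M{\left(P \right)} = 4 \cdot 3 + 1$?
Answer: $-32$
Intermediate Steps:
$M{\left(P \right)} = 13$ ($M{\left(P \right)} = 12 + 1 = 13$)
$k{\left(m \right)} = -2 + m$
$j{\left(x \right)} = 13 - x$
$k{\left(-65 \right)} - j{\left(48 \right)} = \left(-2 - 65\right) - \left(13 - 48\right) = -67 - \left(13 - 48\right) = -67 - -35 = -67 + 35 = -32$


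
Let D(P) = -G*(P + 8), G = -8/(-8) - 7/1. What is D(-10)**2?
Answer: 144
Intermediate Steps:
G = -6 (G = -8*(-1/8) - 7*1 = 1 - 7 = -6)
D(P) = 48 + 6*P (D(P) = -(-6)*(P + 8) = -(-6)*(8 + P) = -(-48 - 6*P) = 48 + 6*P)
D(-10)**2 = (48 + 6*(-10))**2 = (48 - 60)**2 = (-12)**2 = 144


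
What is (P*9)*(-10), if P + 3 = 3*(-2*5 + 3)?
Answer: 2160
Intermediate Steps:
P = -24 (P = -3 + 3*(-2*5 + 3) = -3 + 3*(-10 + 3) = -3 + 3*(-7) = -3 - 21 = -24)
(P*9)*(-10) = -24*9*(-10) = -216*(-10) = 2160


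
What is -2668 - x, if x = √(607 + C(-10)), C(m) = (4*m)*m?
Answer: -2668 - √1007 ≈ -2699.7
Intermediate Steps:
C(m) = 4*m²
x = √1007 (x = √(607 + 4*(-10)²) = √(607 + 4*100) = √(607 + 400) = √1007 ≈ 31.733)
-2668 - x = -2668 - √1007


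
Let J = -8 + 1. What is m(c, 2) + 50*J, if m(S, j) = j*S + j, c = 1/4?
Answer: -695/2 ≈ -347.50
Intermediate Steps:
J = -7
c = 1/4 ≈ 0.25000
m(S, j) = j + S*j (m(S, j) = S*j + j = j + S*j)
m(c, 2) + 50*J = 2*(1 + 1/4) + 50*(-7) = 2*(5/4) - 350 = 5/2 - 350 = -695/2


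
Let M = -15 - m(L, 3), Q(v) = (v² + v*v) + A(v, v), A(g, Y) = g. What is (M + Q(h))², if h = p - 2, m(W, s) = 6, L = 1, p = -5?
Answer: 4900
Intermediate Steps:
h = -7 (h = -5 - 2 = -7)
Q(v) = v + 2*v² (Q(v) = (v² + v*v) + v = (v² + v²) + v = 2*v² + v = v + 2*v²)
M = -21 (M = -15 - 1*6 = -15 - 6 = -21)
(M + Q(h))² = (-21 - 7*(1 + 2*(-7)))² = (-21 - 7*(1 - 14))² = (-21 - 7*(-13))² = (-21 + 91)² = 70² = 4900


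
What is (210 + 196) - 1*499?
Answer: -93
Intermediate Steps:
(210 + 196) - 1*499 = 406 - 499 = -93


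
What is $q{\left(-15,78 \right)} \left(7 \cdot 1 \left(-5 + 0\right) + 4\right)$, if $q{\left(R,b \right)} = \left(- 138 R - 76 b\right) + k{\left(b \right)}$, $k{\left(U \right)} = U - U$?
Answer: $119598$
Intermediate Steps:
$k{\left(U \right)} = 0$
$q{\left(R,b \right)} = - 138 R - 76 b$ ($q{\left(R,b \right)} = \left(- 138 R - 76 b\right) + 0 = - 138 R - 76 b$)
$q{\left(-15,78 \right)} \left(7 \cdot 1 \left(-5 + 0\right) + 4\right) = \left(\left(-138\right) \left(-15\right) - 5928\right) \left(7 \cdot 1 \left(-5 + 0\right) + 4\right) = \left(2070 - 5928\right) \left(7 \cdot 1 \left(-5\right) + 4\right) = - 3858 \left(7 \left(-5\right) + 4\right) = - 3858 \left(-35 + 4\right) = \left(-3858\right) \left(-31\right) = 119598$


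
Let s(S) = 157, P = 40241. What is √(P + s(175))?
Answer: √40398 ≈ 200.99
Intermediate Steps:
√(P + s(175)) = √(40241 + 157) = √40398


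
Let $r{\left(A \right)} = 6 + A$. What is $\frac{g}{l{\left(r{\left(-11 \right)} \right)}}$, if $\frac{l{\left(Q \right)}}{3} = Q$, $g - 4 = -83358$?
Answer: $\frac{83354}{15} \approx 5556.9$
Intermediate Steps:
$g = -83354$ ($g = 4 - 83358 = -83354$)
$l{\left(Q \right)} = 3 Q$
$\frac{g}{l{\left(r{\left(-11 \right)} \right)}} = - \frac{83354}{3 \left(6 - 11\right)} = - \frac{83354}{3 \left(-5\right)} = - \frac{83354}{-15} = \left(-83354\right) \left(- \frac{1}{15}\right) = \frac{83354}{15}$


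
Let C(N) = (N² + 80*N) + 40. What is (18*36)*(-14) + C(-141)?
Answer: -431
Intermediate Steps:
C(N) = 40 + N² + 80*N
(18*36)*(-14) + C(-141) = (18*36)*(-14) + (40 + (-141)² + 80*(-141)) = 648*(-14) + (40 + 19881 - 11280) = -9072 + 8641 = -431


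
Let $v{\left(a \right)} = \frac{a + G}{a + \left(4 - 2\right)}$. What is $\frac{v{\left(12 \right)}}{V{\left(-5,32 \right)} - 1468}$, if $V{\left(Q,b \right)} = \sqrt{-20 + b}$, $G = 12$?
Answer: $- \frac{4404}{3771271} - \frac{6 \sqrt{3}}{3771271} \approx -0.0011705$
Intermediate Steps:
$v{\left(a \right)} = \frac{12 + a}{2 + a}$ ($v{\left(a \right)} = \frac{a + 12}{a + \left(4 - 2\right)} = \frac{12 + a}{a + \left(4 - 2\right)} = \frac{12 + a}{a + 2} = \frac{12 + a}{2 + a}$)
$\frac{v{\left(12 \right)}}{V{\left(-5,32 \right)} - 1468} = \frac{\frac{1}{2 + 12} \left(12 + 12\right)}{\sqrt{-20 + 32} - 1468} = \frac{\frac{1}{14} \cdot 24}{\sqrt{12} - 1468} = \frac{\frac{1}{14} \cdot 24}{2 \sqrt{3} - 1468} = \frac{1}{-1468 + 2 \sqrt{3}} \cdot \frac{12}{7} = \frac{12}{7 \left(-1468 + 2 \sqrt{3}\right)}$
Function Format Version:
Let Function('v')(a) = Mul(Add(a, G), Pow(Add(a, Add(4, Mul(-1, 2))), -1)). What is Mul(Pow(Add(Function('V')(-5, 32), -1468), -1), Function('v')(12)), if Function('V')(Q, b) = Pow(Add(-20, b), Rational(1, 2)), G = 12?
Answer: Add(Rational(-4404, 3771271), Mul(Rational(-6, 3771271), Pow(3, Rational(1, 2)))) ≈ -0.0011705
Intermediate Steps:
Function('v')(a) = Mul(Pow(Add(2, a), -1), Add(12, a)) (Function('v')(a) = Mul(Add(a, 12), Pow(Add(a, Add(4, Mul(-1, 2))), -1)) = Mul(Add(12, a), Pow(Add(a, Add(4, -2)), -1)) = Mul(Add(12, a), Pow(Add(a, 2), -1)) = Mul(Add(12, a), Pow(Add(2, a), -1)) = Mul(Pow(Add(2, a), -1), Add(12, a)))
Mul(Pow(Add(Function('V')(-5, 32), -1468), -1), Function('v')(12)) = Mul(Pow(Add(Pow(Add(-20, 32), Rational(1, 2)), -1468), -1), Mul(Pow(Add(2, 12), -1), Add(12, 12))) = Mul(Pow(Add(Pow(12, Rational(1, 2)), -1468), -1), Mul(Pow(14, -1), 24)) = Mul(Pow(Add(Mul(2, Pow(3, Rational(1, 2))), -1468), -1), Mul(Rational(1, 14), 24)) = Mul(Pow(Add(-1468, Mul(2, Pow(3, Rational(1, 2)))), -1), Rational(12, 7)) = Mul(Rational(12, 7), Pow(Add(-1468, Mul(2, Pow(3, Rational(1, 2)))), -1))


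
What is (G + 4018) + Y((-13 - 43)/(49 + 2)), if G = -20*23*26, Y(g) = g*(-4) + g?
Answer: -134958/17 ≈ -7938.7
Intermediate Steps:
Y(g) = -3*g (Y(g) = -4*g + g = -3*g)
G = -11960 (G = -460*26 = -11960)
(G + 4018) + Y((-13 - 43)/(49 + 2)) = (-11960 + 4018) - 3*(-13 - 43)/(49 + 2) = -7942 - (-168)/51 = -7942 - 3*(-56/51) = -7942 + 56/17 = -134958/17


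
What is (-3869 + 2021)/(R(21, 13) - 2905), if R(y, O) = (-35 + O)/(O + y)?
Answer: 7854/12349 ≈ 0.63600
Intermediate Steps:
R(y, O) = (-35 + O)/(O + y)
(-3869 + 2021)/(R(21, 13) - 2905) = (-3869 + 2021)/((-35 + 13)/(13 + 21) - 2905) = -1848/(-22/34 - 2905) = -1848/((1/34)*(-22) - 2905) = -1848/(-11/17 - 2905) = -1848/(-49396/17) = -1848*(-17/49396) = 7854/12349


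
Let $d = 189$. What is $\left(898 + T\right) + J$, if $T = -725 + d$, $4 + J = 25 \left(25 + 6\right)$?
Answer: $1133$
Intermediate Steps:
$J = 771$ ($J = -4 + 25 \left(25 + 6\right) = -4 + 25 \cdot 31 = -4 + 775 = 771$)
$T = -536$ ($T = -725 + 189 = -536$)
$\left(898 + T\right) + J = \left(898 - 536\right) + 771 = 362 + 771 = 1133$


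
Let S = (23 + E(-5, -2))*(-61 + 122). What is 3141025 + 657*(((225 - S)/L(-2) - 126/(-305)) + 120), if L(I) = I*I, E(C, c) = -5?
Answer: 3753630323/1220 ≈ 3.0767e+6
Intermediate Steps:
L(I) = I**2
S = 1098 (S = (23 - 5)*(-61 + 122) = 18*61 = 1098)
3141025 + 657*(((225 - S)/L(-2) - 126/(-305)) + 120) = 3141025 + 657*(((225 - 1*1098)/((-2)**2) - 126/(-305)) + 120) = 3141025 + 657*(((225 - 1098)/4 - 126*(-1/305)) + 120) = 3141025 + 657*((-873*1/4 + 126/305) + 120) = 3141025 + 657*((-873/4 + 126/305) + 120) = 3141025 + 657*(-265761/1220 + 120) = 3141025 + 657*(-119361/1220) = 3141025 - 78420177/1220 = 3753630323/1220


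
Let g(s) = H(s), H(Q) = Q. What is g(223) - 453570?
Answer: -453347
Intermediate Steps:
g(s) = s
g(223) - 453570 = 223 - 453570 = -453347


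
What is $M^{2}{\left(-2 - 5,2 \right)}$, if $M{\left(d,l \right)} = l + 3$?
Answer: $25$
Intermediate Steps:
$M{\left(d,l \right)} = 3 + l$
$M^{2}{\left(-2 - 5,2 \right)} = \left(3 + 2\right)^{2} = 5^{2} = 25$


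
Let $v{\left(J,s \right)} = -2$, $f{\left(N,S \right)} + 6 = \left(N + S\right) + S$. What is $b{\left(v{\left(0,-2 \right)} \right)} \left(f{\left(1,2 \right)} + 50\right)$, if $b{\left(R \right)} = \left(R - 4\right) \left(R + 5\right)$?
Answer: $-882$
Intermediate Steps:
$f{\left(N,S \right)} = -6 + N + 2 S$ ($f{\left(N,S \right)} = -6 + \left(\left(N + S\right) + S\right) = -6 + \left(N + 2 S\right) = -6 + N + 2 S$)
$b{\left(R \right)} = \left(-4 + R\right) \left(5 + R\right)$
$b{\left(v{\left(0,-2 \right)} \right)} \left(f{\left(1,2 \right)} + 50\right) = \left(-20 - 2 + \left(-2\right)^{2}\right) \left(\left(-6 + 1 + 2 \cdot 2\right) + 50\right) = \left(-20 - 2 + 4\right) \left(\left(-6 + 1 + 4\right) + 50\right) = - 18 \left(-1 + 50\right) = \left(-18\right) 49 = -882$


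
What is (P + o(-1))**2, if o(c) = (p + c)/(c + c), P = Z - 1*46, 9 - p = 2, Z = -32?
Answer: 6561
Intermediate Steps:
p = 7 (p = 9 - 1*2 = 9 - 2 = 7)
P = -78 (P = -32 - 1*46 = -32 - 46 = -78)
o(c) = (7 + c)/(2*c) (o(c) = (7 + c)/(c + c) = (7 + c)/((2*c)) = (7 + c)*(1/(2*c)) = (7 + c)/(2*c))
(P + o(-1))**2 = (-78 + (1/2)*(7 - 1)/(-1))**2 = (-78 + (1/2)*(-1)*6)**2 = (-78 - 3)**2 = (-81)**2 = 6561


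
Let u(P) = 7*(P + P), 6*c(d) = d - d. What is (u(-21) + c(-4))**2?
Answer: 86436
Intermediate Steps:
c(d) = 0 (c(d) = (d - d)/6 = (1/6)*0 = 0)
u(P) = 14*P (u(P) = 7*(2*P) = 14*P)
(u(-21) + c(-4))**2 = (14*(-21) + 0)**2 = (-294 + 0)**2 = (-294)**2 = 86436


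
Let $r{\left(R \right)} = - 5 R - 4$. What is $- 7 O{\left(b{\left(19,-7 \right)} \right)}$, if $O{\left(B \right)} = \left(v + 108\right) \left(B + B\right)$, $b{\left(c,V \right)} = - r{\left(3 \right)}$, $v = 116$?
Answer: $-59584$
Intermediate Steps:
$r{\left(R \right)} = -4 - 5 R$
$b{\left(c,V \right)} = 19$ ($b{\left(c,V \right)} = - (-4 - 15) = \left(-1\right) \left(-19\right) = 19$)
$O{\left(B \right)} = 448 B$ ($O{\left(B \right)} = \left(116 + 108\right) \left(B + B\right) = 224 \cdot 2 B = 448 B$)
$- 7 O{\left(b{\left(19,-7 \right)} \right)} = - 7 \cdot 448 \cdot 19 = \left(-7\right) 8512 = -59584$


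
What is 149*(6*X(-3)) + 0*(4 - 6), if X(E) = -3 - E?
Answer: 0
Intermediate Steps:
149*(6*X(-3)) + 0*(4 - 6) = 149*(6*(-3 - 1*(-3))) + 0*(4 - 6) = 149*(6*(-3 + 3)) + 0*(-2) = 149*(6*0) + 0 = 149*0 + 0 = 0 + 0 = 0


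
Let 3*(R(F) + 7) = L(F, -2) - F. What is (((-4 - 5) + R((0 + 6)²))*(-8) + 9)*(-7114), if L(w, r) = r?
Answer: -5086510/3 ≈ -1.6955e+6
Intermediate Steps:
R(F) = -23/3 - F/3 (R(F) = -7 + (-2 - F)/3 = -7 + (-⅔ - F/3) = -23/3 - F/3)
(((-4 - 5) + R((0 + 6)²))*(-8) + 9)*(-7114) = (((-4 - 5) + (-23/3 - (0 + 6)²/3))*(-8) + 9)*(-7114) = ((-9 + (-23/3 - ⅓*6²))*(-8) + 9)*(-7114) = ((-9 + (-23/3 - ⅓*36))*(-8) + 9)*(-7114) = ((-9 + (-23/3 - 12))*(-8) + 9)*(-7114) = ((-9 - 59/3)*(-8) + 9)*(-7114) = (-86/3*(-8) + 9)*(-7114) = (688/3 + 9)*(-7114) = (715/3)*(-7114) = -5086510/3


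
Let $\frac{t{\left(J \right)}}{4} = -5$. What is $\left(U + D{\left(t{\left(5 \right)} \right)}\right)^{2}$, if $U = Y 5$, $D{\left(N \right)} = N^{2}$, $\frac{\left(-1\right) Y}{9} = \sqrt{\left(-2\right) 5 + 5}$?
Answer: $149875 - 36000 i \sqrt{5} \approx 1.4988 \cdot 10^{5} - 80499.0 i$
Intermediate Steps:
$t{\left(J \right)} = -20$ ($t{\left(J \right)} = 4 \left(-5\right) = -20$)
$Y = - 9 i \sqrt{5}$ ($Y = - 9 \sqrt{\left(-2\right) 5 + 5} = - 9 \sqrt{-10 + 5} = - 9 \sqrt{-5} = - 9 i \sqrt{5} \approx - 20.125 i$)
$U = - 45 i \sqrt{5}$ ($U = - 9 i \sqrt{5} \cdot 5 = - 45 i \sqrt{5} \approx - 100.62 i$)
$\left(U + D{\left(t{\left(5 \right)} \right)}\right)^{2} = \left(- 45 i \sqrt{5} + \left(-20\right)^{2}\right)^{2} = \left(- 45 i \sqrt{5} + 400\right)^{2} = \left(400 - 45 i \sqrt{5}\right)^{2}$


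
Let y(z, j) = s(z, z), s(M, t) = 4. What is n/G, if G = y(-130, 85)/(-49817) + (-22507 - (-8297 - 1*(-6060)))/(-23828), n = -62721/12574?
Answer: -18613075743549/3173977106393 ≈ -5.8643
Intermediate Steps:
y(z, j) = 4
n = -62721/12574 (n = -62721*1/12574 = -62721/12574 ≈ -4.9882)
G = 504847639/593519738 (G = 4/(-49817) + (-22507 - (-8297 - 1*(-6060)))/(-23828) = 4*(-1/49817) + (-22507 - (-8297 + 6060))*(-1/23828) = -4/49817 + (-22507 - 1*(-2237))*(-1/23828) = -4/49817 + (-22507 + 2237)*(-1/23828) = -4/49817 - 20270*(-1/23828) = -4/49817 + 10135/11914 = 504847639/593519738 ≈ 0.85060)
n/G = -62721/(12574*504847639/593519738) = -62721/12574*593519738/504847639 = -18613075743549/3173977106393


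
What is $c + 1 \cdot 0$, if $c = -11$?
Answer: $-11$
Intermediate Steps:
$c + 1 \cdot 0 = -11 + 1 \cdot 0 = -11 + 0 = -11$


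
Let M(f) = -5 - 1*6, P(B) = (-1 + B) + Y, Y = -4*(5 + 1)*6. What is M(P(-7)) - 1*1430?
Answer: -1441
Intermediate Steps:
Y = -144 (Y = -24*6 = -4*36 = -144)
P(B) = -145 + B (P(B) = (-1 + B) - 144 = -145 + B)
M(f) = -11 (M(f) = -5 - 6 = -11)
M(P(-7)) - 1*1430 = -11 - 1*1430 = -11 - 1430 = -1441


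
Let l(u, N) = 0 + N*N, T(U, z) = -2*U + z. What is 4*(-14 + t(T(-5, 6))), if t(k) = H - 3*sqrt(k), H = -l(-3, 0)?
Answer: -104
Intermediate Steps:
T(U, z) = z - 2*U
l(u, N) = N**2 (l(u, N) = 0 + N**2 = N**2)
H = 0 (H = -1*0**2 = -1*0 = 0)
t(k) = -3*sqrt(k) (t(k) = 0 - 3*sqrt(k) = -3*sqrt(k))
4*(-14 + t(T(-5, 6))) = 4*(-14 - 3*sqrt(6 - 2*(-5))) = 4*(-14 - 3*sqrt(6 + 10)) = 4*(-14 - 3*sqrt(16)) = 4*(-14 - 3*4) = 4*(-14 - 12) = 4*(-26) = -104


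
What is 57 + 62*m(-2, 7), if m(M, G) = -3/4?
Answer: 21/2 ≈ 10.500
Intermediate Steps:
m(M, G) = -¾ (m(M, G) = -3*¼ = -¾)
57 + 62*m(-2, 7) = 57 + 62*(-¾) = 57 - 93/2 = 21/2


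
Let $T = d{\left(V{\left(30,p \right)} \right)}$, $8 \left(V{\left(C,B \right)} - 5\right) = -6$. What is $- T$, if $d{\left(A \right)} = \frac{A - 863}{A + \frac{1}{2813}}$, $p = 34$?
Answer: $\frac{1932531}{9565} \approx 202.04$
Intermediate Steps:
$V{\left(C,B \right)} = \frac{17}{4}$ ($V{\left(C,B \right)} = 5 + \frac{1}{8} \left(-6\right) = 5 - \frac{3}{4} = \frac{17}{4}$)
$d{\left(A \right)} = \frac{-863 + A}{\frac{1}{2813} + A}$ ($d{\left(A \right)} = \frac{-863 + A}{A + \frac{1}{2813}} = \frac{-863 + A}{\frac{1}{2813} + A}$)
$T = - \frac{1932531}{9565}$ ($T = \frac{2813 \left(-863 + \frac{17}{4}\right)}{1 + 2813 \cdot \frac{17}{4}} = 2813 \frac{1}{1 + \frac{47821}{4}} \left(- \frac{3435}{4}\right) = 2813 \frac{1}{\frac{47825}{4}} \left(- \frac{3435}{4}\right) = 2813 \cdot \frac{4}{47825} \left(- \frac{3435}{4}\right) = - \frac{1932531}{9565} \approx -202.04$)
$- T = \left(-1\right) \left(- \frac{1932531}{9565}\right) = \frac{1932531}{9565}$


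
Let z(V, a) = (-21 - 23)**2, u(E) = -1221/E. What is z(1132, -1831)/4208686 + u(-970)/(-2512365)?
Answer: 785480279199/1709423790053050 ≈ 0.00045950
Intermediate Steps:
z(V, a) = 1936 (z(V, a) = (-44)**2 = 1936)
z(1132, -1831)/4208686 + u(-970)/(-2512365) = 1936/4208686 - 1221/(-970)/(-2512365) = 1936*(1/4208686) - 1221*(-1/970)*(-1/2512365) = 968/2104343 + (1221/970)*(-1/2512365) = 968/2104343 - 407/812331350 = 785480279199/1709423790053050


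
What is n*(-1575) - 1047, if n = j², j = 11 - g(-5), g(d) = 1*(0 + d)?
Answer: -404247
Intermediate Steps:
g(d) = d (g(d) = 1*d = d)
j = 16 (j = 11 - 1*(-5) = 11 + 5 = 16)
n = 256 (n = 16² = 256)
n*(-1575) - 1047 = 256*(-1575) - 1047 = -403200 - 1047 = -404247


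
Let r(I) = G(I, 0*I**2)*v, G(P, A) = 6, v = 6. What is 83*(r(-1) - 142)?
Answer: -8798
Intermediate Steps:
r(I) = 36 (r(I) = 6*6 = 36)
83*(r(-1) - 142) = 83*(36 - 142) = 83*(-106) = -8798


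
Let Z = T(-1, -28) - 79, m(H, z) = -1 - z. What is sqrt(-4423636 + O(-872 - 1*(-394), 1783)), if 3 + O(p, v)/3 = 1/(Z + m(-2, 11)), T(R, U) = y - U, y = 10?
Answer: 2*I*sqrt(3106504741)/53 ≈ 2103.2*I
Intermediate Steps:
T(R, U) = 10 - U
Z = -41 (Z = (10 - 1*(-28)) - 79 = (10 + 28) - 79 = 38 - 79 = -41)
O(p, v) = -480/53 (O(p, v) = -9 + 3/(-41 + (-1 - 1*11)) = -9 + 3/(-41 + (-1 - 11)) = -9 + 3/(-41 - 12) = -9 + 3/(-53) = -9 + 3*(-1/53) = -9 - 3/53 = -480/53)
sqrt(-4423636 + O(-872 - 1*(-394), 1783)) = sqrt(-4423636 - 480/53) = sqrt(-234453188/53) = 2*I*sqrt(3106504741)/53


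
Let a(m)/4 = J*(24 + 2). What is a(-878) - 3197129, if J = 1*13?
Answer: -3195777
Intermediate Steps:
J = 13
a(m) = 1352 (a(m) = 4*(13*(24 + 2)) = 4*(13*26) = 4*338 = 1352)
a(-878) - 3197129 = 1352 - 3197129 = -3195777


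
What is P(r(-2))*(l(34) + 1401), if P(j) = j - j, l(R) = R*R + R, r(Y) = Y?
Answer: 0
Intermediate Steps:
l(R) = R + R**2 (l(R) = R**2 + R = R + R**2)
P(j) = 0
P(r(-2))*(l(34) + 1401) = 0*(34*(1 + 34) + 1401) = 0*(34*35 + 1401) = 0*(1190 + 1401) = 0*2591 = 0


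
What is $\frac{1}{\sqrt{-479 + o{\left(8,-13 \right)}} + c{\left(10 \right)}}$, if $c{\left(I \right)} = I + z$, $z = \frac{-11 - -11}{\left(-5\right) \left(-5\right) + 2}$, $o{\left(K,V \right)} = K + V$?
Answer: $\frac{5}{292} - \frac{11 i}{292} \approx 0.017123 - 0.037671 i$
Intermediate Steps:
$z = 0$ ($z = \frac{-11 + 11}{25 + 2} = \frac{0}{27} = 0 \cdot \frac{1}{27} = 0$)
$c{\left(I \right)} = I$ ($c{\left(I \right)} = I + 0 = I$)
$\frac{1}{\sqrt{-479 + o{\left(8,-13 \right)}} + c{\left(10 \right)}} = \frac{1}{\sqrt{-479 + \left(8 - 13\right)} + 10} = \frac{1}{\sqrt{-479 - 5} + 10} = \frac{1}{\sqrt{-484} + 10} = \frac{1}{22 i + 10} = \frac{1}{10 + 22 i} = \frac{10 - 22 i}{584}$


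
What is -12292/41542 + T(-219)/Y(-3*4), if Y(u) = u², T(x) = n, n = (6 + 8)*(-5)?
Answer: -1169497/1495512 ≈ -0.78200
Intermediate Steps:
n = -70 (n = 14*(-5) = -70)
T(x) = -70
-12292/41542 + T(-219)/Y(-3*4) = -12292/41542 - 70/((-3*4)²) = -12292*1/41542 - 70/((-12)²) = -6146/20771 - 70/144 = -6146/20771 - 70*1/144 = -6146/20771 - 35/72 = -1169497/1495512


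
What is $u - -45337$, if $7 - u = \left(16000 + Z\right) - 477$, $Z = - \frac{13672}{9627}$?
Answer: $\frac{287100439}{9627} \approx 29822.0$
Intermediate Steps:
$Z = - \frac{13672}{9627}$ ($Z = \left(-13672\right) \frac{1}{9627} = - \frac{13672}{9627} \approx -1.4202$)
$u = - \frac{149358860}{9627}$ ($u = 7 - \left(\left(16000 - \frac{13672}{9627}\right) - 477\right) = 7 - \left(\frac{154018328}{9627} - 477\right) = 7 - \frac{149426249}{9627} = - \frac{149358860}{9627} \approx -15515.0$)
$u - -45337 = - \frac{149358860}{9627} - -45337 = - \frac{149358860}{9627} + 45337 = \frac{287100439}{9627}$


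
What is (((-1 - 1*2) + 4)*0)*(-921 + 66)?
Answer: 0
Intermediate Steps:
(((-1 - 1*2) + 4)*0)*(-921 + 66) = (((-1 - 2) + 4)*0)*(-855) = ((-3 + 4)*0)*(-855) = (1*0)*(-855) = 0*(-855) = 0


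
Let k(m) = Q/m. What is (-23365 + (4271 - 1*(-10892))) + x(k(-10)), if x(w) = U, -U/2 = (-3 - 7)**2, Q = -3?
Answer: -8402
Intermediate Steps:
k(m) = -3/m
U = -200 (U = -2*(-3 - 7)**2 = -2*(-10)**2 = -2*100 = -200)
x(w) = -200
(-23365 + (4271 - 1*(-10892))) + x(k(-10)) = (-23365 + (4271 - 1*(-10892))) - 200 = (-23365 + (4271 + 10892)) - 200 = (-23365 + 15163) - 200 = -8202 - 200 = -8402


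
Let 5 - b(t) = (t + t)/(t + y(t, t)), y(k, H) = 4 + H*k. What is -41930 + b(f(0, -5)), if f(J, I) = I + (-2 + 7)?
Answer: -41925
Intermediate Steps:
f(J, I) = 5 + I (f(J, I) = I + 5 = 5 + I)
b(t) = 5 - 2*t/(4 + t + t²) (b(t) = 5 - (t + t)/(t + (4 + t*t)) = 5 - 2*t/(t + (4 + t²)) = 5 - 2*t/(4 + t + t²))
-41930 + b(f(0, -5)) = -41930 + (20 + 3*(5 - 5) + 5*(5 - 5)²)/(4 + (5 - 5) + (5 - 5)²) = -41930 + (20 + 3*0 + 5*0²)/(4 + 0 + 0²) = -41930 + (20 + 0 + 5*0)/(4 + 0 + 0) = -41930 + (20 + 0 + 0)/4 = -41930 + (¼)*20 = -41930 + 5 = -41925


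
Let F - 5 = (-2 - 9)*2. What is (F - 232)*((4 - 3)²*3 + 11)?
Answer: -3486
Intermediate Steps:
F = -17 (F = 5 + (-2 - 9)*2 = 5 - 11*2 = 5 - 22 = -17)
(F - 232)*((4 - 3)²*3 + 11) = (-17 - 232)*((4 - 3)²*3 + 11) = -249*(1²*3 + 11) = -249*(1*3 + 11) = -249*(3 + 11) = -249*14 = -3486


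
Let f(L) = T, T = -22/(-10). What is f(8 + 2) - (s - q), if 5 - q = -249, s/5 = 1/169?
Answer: 216464/845 ≈ 256.17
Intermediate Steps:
s = 5/169 ≈ 0.029586
T = 11/5 (T = -22*(-1/10) = 11/5 ≈ 2.2000)
f(L) = 11/5
q = 254 (q = 5 - 1*(-249) = 5 + 249 = 254)
f(8 + 2) - (s - q) = 11/5 - (5/169 - 1*254) = 11/5 - (5/169 - 254) = 11/5 - 1*(-42921/169) = 11/5 + 42921/169 = 216464/845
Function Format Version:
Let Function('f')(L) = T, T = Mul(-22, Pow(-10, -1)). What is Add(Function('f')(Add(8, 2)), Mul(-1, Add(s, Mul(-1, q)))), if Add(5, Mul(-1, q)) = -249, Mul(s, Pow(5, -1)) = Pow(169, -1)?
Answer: Rational(216464, 845) ≈ 256.17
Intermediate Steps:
s = Rational(5, 169) (s = Mul(5, Pow(169, -1)) = Mul(5, Rational(1, 169)) = Rational(5, 169) ≈ 0.029586)
T = Rational(11, 5) (T = Mul(-22, Rational(-1, 10)) = Rational(11, 5) ≈ 2.2000)
Function('f')(L) = Rational(11, 5)
q = 254 (q = Add(5, Mul(-1, -249)) = Add(5, 249) = 254)
Add(Function('f')(Add(8, 2)), Mul(-1, Add(s, Mul(-1, q)))) = Add(Rational(11, 5), Mul(-1, Add(Rational(5, 169), Mul(-1, 254)))) = Add(Rational(11, 5), Mul(-1, Add(Rational(5, 169), -254))) = Add(Rational(11, 5), Mul(-1, Rational(-42921, 169))) = Add(Rational(11, 5), Rational(42921, 169)) = Rational(216464, 845)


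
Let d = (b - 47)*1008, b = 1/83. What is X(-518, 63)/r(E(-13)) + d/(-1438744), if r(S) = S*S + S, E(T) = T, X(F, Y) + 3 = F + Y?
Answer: -3379946701/1164303582 ≈ -2.9030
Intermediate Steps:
X(F, Y) = -3 + F + Y (X(F, Y) = -3 + (F + Y) = -3 + F + Y)
b = 1/83 ≈ 0.012048
d = -3931200/83 (d = (1/83 - 47)*1008 = -3900/83*1008 = -3931200/83 ≈ -47364.)
r(S) = S + S² (r(S) = S² + S = S + S²)
X(-518, 63)/r(E(-13)) + d/(-1438744) = (-3 - 518 + 63)/((-13*(1 - 13))) - 3931200/83/(-1438744) = -458/((-13*(-12))) - 3931200/83*(-1/1438744) = -458/156 + 491400/14926969 = -458*1/156 + 491400/14926969 = -229/78 + 491400/14926969 = -3379946701/1164303582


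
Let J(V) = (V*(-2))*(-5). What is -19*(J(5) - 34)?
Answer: -304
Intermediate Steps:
J(V) = 10*V (J(V) = -2*V*(-5) = 10*V)
-19*(J(5) - 34) = -19*(10*5 - 34) = -19*(50 - 34) = -19*16 = -304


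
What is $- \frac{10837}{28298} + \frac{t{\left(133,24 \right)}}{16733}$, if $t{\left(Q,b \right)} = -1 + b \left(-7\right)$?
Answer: $- \frac{186117883}{473510434} \approx -0.39306$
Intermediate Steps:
$t{\left(Q,b \right)} = -1 - 7 b$
$- \frac{10837}{28298} + \frac{t{\left(133,24 \right)}}{16733} = - \frac{10837}{28298} + \frac{-1 - 168}{16733} = \left(-10837\right) \frac{1}{28298} + \left(-1 - 168\right) \frac{1}{16733} = - \frac{10837}{28298} - \frac{169}{16733} = - \frac{186117883}{473510434}$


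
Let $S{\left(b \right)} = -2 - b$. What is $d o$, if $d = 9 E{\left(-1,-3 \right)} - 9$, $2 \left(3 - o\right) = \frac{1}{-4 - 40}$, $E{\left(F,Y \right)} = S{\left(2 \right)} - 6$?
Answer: $- \frac{2385}{8} \approx -298.13$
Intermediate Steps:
$E{\left(F,Y \right)} = -10$ ($E{\left(F,Y \right)} = \left(-2 - 2\right) - 6 = -4 - 6 = -10$)
$o = \frac{265}{88}$ ($o = 3 - \frac{1}{2 \left(-4 - 40\right)} = 3 - \frac{1}{2 \left(-44\right)} = 3 - - \frac{1}{88} = 3 + \frac{1}{88} = \frac{265}{88} \approx 3.0114$)
$d = -99$ ($d = 9 \left(-10\right) - 9 = -90 - 9 = -99$)
$d o = \left(-99\right) \frac{265}{88} = - \frac{2385}{8}$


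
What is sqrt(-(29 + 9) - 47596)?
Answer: I*sqrt(47634) ≈ 218.25*I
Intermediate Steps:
sqrt(-(29 + 9) - 47596) = sqrt(-1*38 - 47596) = sqrt(-38 - 47596) = sqrt(-47634) = I*sqrt(47634)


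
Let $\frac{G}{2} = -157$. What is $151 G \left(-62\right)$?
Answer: $2939668$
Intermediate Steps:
$G = -314$ ($G = 2 \left(-157\right) = -314$)
$151 G \left(-62\right) = 151 \left(-314\right) \left(-62\right) = \left(-47414\right) \left(-62\right) = 2939668$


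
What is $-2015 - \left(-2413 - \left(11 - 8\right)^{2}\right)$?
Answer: $407$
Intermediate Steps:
$-2015 - \left(-2413 - \left(11 - 8\right)^{2}\right) = -2015 - \left(-2413 - 3^{2}\right) = -2015 - \left(-2413 - 9\right) = -2015 - -2422 = -2015 + 2422 = 407$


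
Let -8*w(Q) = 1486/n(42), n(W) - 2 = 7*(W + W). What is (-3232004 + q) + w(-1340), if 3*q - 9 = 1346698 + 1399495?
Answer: -16401553829/7080 ≈ -2.3166e+6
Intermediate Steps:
q = 2746202/3 (q = 3 + (1346698 + 1399495)/3 = 3 + (⅓)*2746193 = 3 + 2746193/3 = 2746202/3 ≈ 9.1540e+5)
n(W) = 2 + 14*W (n(W) = 2 + 7*(W + W) = 2 + 7*(2*W) = 2 + 14*W)
w(Q) = -743/2360 (w(Q) = -743/(4*(2 + 14*42)) = -743/(4*(2 + 588)) = -743/(4*590) = -⅛*743/295 = -743/2360)
(-3232004 + q) + w(-1340) = (-3232004 + 2746202/3) - 743/2360 = -6949810/3 - 743/2360 = -16401553829/7080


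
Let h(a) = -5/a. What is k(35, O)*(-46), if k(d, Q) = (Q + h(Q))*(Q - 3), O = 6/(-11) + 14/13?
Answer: -783231811/777062 ≈ -1007.9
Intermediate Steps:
O = 76/143 (O = 6*(-1/11) + 14*(1/13) = -6/11 + 14/13 = 76/143 ≈ 0.53147)
k(d, Q) = (-3 + Q)*(Q - 5/Q) (k(d, Q) = (Q - 5/Q)*(Q - 3) = (Q - 5/Q)*(-3 + Q) = (-3 + Q)*(Q - 5/Q))
k(35, O)*(-46) = (-5 + (76/143)² - 3*76/143 + 15/(76/143))*(-46) = (-5 + 5776/20449 - 228/143 + 15*(143/76))*(-46) = (-5 + 5776/20449 - 228/143 + 2145/76)*(-46) = (34053557/1554124)*(-46) = -783231811/777062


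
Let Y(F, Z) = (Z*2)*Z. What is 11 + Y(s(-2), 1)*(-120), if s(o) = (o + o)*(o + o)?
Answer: -229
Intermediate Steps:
s(o) = 4*o² (s(o) = (2*o)*(2*o) = 4*o²)
Y(F, Z) = 2*Z² (Y(F, Z) = (2*Z)*Z = 2*Z²)
11 + Y(s(-2), 1)*(-120) = 11 + (2*1²)*(-120) = 11 + (2*1)*(-120) = 11 + 2*(-120) = 11 - 240 = -229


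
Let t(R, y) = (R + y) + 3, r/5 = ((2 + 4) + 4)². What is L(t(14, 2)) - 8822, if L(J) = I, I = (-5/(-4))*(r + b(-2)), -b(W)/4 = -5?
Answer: -8172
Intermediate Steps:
r = 500 (r = 5*((2 + 4) + 4)² = 5*(6 + 4)² = 5*10² = 5*100 = 500)
b(W) = 20 (b(W) = -4*(-5) = 20)
t(R, y) = 3 + R + y
I = 650 (I = (-5/(-4))*(500 + 20) = -5*(-¼)*520 = (5/4)*520 = 650)
L(J) = 650
L(t(14, 2)) - 8822 = 650 - 8822 = -8172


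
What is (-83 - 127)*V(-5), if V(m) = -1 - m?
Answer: -840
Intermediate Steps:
(-83 - 127)*V(-5) = (-83 - 127)*(-1 - 1*(-5)) = -210*(-1 + 5) = -210*4 = -840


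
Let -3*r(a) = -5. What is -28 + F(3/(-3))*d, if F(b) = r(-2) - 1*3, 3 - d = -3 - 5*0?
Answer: -36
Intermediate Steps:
r(a) = 5/3 (r(a) = -1/3*(-5) = 5/3)
d = 6 (d = 3 - (-3 - 5*0) = 3 - (-3 + 0) = 3 - 1*(-3) = 3 + 3 = 6)
F(b) = -4/3 (F(b) = 5/3 - 1*3 = 5/3 - 3 = -4/3)
-28 + F(3/(-3))*d = -28 - 4/3*6 = -28 - 8 = -36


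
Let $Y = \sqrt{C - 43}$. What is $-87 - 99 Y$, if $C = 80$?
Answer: $-87 - 99 \sqrt{37} \approx -689.19$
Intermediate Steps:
$Y = \sqrt{37}$ ($Y = \sqrt{80 - 43} = \sqrt{37} \approx 6.0828$)
$-87 - 99 Y = -87 - 99 \sqrt{37}$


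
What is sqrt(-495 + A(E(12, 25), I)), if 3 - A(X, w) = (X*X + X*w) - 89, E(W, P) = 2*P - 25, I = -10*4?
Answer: 2*I*sqrt(7) ≈ 5.2915*I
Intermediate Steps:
I = -40
E(W, P) = -25 + 2*P
A(X, w) = 92 - X**2 - X*w (A(X, w) = 3 - ((X*X + X*w) - 89) = 3 - ((X**2 + X*w) - 89) = 3 - (-89 + X**2 + X*w) = 3 + (89 - X**2 - X*w) = 92 - X**2 - X*w)
sqrt(-495 + A(E(12, 25), I)) = sqrt(-495 + (92 - (-25 + 2*25)**2 - 1*(-25 + 2*25)*(-40))) = sqrt(-495 + (92 - (-25 + 50)**2 - 1*(-25 + 50)*(-40))) = sqrt(-495 + (92 - 1*25**2 - 1*25*(-40))) = sqrt(-495 + (92 - 1*625 + 1000)) = sqrt(-495 + (92 - 625 + 1000)) = sqrt(-495 + 467) = sqrt(-28) = 2*I*sqrt(7)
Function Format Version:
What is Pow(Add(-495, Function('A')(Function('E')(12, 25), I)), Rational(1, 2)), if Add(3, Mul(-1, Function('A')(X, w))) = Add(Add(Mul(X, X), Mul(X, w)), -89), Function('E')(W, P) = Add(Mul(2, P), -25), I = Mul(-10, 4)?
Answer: Mul(2, I, Pow(7, Rational(1, 2))) ≈ Mul(5.2915, I)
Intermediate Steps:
I = -40
Function('E')(W, P) = Add(-25, Mul(2, P))
Function('A')(X, w) = Add(92, Mul(-1, Pow(X, 2)), Mul(-1, X, w)) (Function('A')(X, w) = Add(3, Mul(-1, Add(Add(Mul(X, X), Mul(X, w)), -89))) = Add(3, Mul(-1, Add(Add(Pow(X, 2), Mul(X, w)), -89))) = Add(3, Mul(-1, Add(-89, Pow(X, 2), Mul(X, w)))) = Add(3, Add(89, Mul(-1, Pow(X, 2)), Mul(-1, X, w))) = Add(92, Mul(-1, Pow(X, 2)), Mul(-1, X, w)))
Pow(Add(-495, Function('A')(Function('E')(12, 25), I)), Rational(1, 2)) = Pow(Add(-495, Add(92, Mul(-1, Pow(Add(-25, Mul(2, 25)), 2)), Mul(-1, Add(-25, Mul(2, 25)), -40))), Rational(1, 2)) = Pow(Add(-495, Add(92, Mul(-1, Pow(Add(-25, 50), 2)), Mul(-1, Add(-25, 50), -40))), Rational(1, 2)) = Pow(Add(-495, Add(92, Mul(-1, Pow(25, 2)), Mul(-1, 25, -40))), Rational(1, 2)) = Pow(Add(-495, Add(92, Mul(-1, 625), 1000)), Rational(1, 2)) = Pow(Add(-495, Add(92, -625, 1000)), Rational(1, 2)) = Pow(Add(-495, 467), Rational(1, 2)) = Pow(-28, Rational(1, 2)) = Mul(2, I, Pow(7, Rational(1, 2)))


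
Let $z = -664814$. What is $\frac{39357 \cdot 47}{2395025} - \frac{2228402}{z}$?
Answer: $\frac{3283418738078}{796123075175} \approx 4.1243$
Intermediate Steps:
$\frac{39357 \cdot 47}{2395025} - \frac{2228402}{z} = \frac{39357 \cdot 47}{2395025} - \frac{2228402}{-664814} = 1849779 \cdot \frac{1}{2395025} - - \frac{1114201}{332407} = \frac{1849779}{2395025} + \frac{1114201}{332407} = \frac{3283418738078}{796123075175}$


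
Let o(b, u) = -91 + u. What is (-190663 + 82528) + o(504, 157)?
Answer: -108069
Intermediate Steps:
(-190663 + 82528) + o(504, 157) = (-190663 + 82528) + (-91 + 157) = -108135 + 66 = -108069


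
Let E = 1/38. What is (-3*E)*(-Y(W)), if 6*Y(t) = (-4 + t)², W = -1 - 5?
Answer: 25/19 ≈ 1.3158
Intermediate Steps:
W = -6
E = 1/38 ≈ 0.026316
Y(t) = (-4 + t)²/6
(-3*E)*(-Y(W)) = (-3*1/38)*(-(-4 - 6)²/6) = -(-3)*(⅙)*(-10)²/38 = -(-3)*(⅙)*100/38 = -(-3)*50/(38*3) = -3/38*(-50/3) = 25/19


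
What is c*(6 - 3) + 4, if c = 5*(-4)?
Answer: -56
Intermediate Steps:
c = -20
c*(6 - 3) + 4 = -20*(6 - 3) + 4 = -20*3 + 4 = -60 + 4 = -56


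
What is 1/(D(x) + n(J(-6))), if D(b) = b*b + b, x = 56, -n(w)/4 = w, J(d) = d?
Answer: 1/3216 ≈ 0.00031095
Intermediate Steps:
n(w) = -4*w
D(b) = b + b² (D(b) = b² + b = b + b²)
1/(D(x) + n(J(-6))) = 1/(56*(1 + 56) - 4*(-6)) = 1/(56*57 + 24) = 1/(3192 + 24) = 1/3216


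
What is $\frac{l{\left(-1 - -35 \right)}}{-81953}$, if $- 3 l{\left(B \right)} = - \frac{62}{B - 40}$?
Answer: $\frac{31}{737577} \approx 4.2029 \cdot 10^{-5}$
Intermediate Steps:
$l{\left(B \right)} = \frac{62}{3 \left(-40 + B\right)}$ ($l{\left(B \right)} = - \frac{\left(-62\right) \frac{1}{B - 40}}{3} = - \frac{\left(-62\right) \frac{1}{-40 + B}}{3} = \frac{62}{3 \left(-40 + B\right)}$)
$\frac{l{\left(-1 - -35 \right)}}{-81953} = \frac{\frac{62}{3} \frac{1}{-40 - -34}}{-81953} = \frac{62}{3 \left(-40 + \left(-1 + 35\right)\right)} \left(- \frac{1}{81953}\right) = \frac{62}{3 \left(-40 + 34\right)} \left(- \frac{1}{81953}\right) = \frac{62}{3 \left(-6\right)} \left(- \frac{1}{81953}\right) = \frac{62}{3} \left(- \frac{1}{6}\right) \left(- \frac{1}{81953}\right) = \left(- \frac{31}{9}\right) \left(- \frac{1}{81953}\right) = \frac{31}{737577}$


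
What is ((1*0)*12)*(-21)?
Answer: 0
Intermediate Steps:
((1*0)*12)*(-21) = (0*12)*(-21) = 0*(-21) = 0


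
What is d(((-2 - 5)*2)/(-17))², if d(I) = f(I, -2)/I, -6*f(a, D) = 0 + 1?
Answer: 289/7056 ≈ 0.040958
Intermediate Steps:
f(a, D) = -⅙ (f(a, D) = -(0 + 1)/6 = -⅙*1 = -⅙)
d(I) = -1/(6*I)
d(((-2 - 5)*2)/(-17))² = (-(-17/(2*(-2 - 5)))/6)² = (-1/(6*(-7*2*(-1/17))))² = (-1/(6*((-14*(-1/17)))))² = (-1/(6*14/17))² = (-⅙*17/14)² = (-17/84)² = 289/7056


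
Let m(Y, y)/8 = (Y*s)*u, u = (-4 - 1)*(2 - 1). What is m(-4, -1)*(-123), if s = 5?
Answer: -98400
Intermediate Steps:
u = -5 (u = -5*1 = -5)
m(Y, y) = -200*Y (m(Y, y) = 8*((Y*5)*(-5)) = 8*((5*Y)*(-5)) = 8*(-25*Y) = -200*Y)
m(-4, -1)*(-123) = -200*(-4)*(-123) = 800*(-123) = -98400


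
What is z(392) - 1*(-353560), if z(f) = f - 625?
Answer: 353327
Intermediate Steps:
z(f) = -625 + f
z(392) - 1*(-353560) = (-625 + 392) - 1*(-353560) = -233 + 353560 = 353327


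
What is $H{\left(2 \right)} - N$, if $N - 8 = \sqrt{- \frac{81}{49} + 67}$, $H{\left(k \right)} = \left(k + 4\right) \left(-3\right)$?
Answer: $-26 - \frac{\sqrt{3202}}{7} \approx -34.084$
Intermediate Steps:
$H{\left(k \right)} = -12 - 3 k$ ($H{\left(k \right)} = \left(4 + k\right) \left(-3\right) = -12 - 3 k$)
$N = 8 + \frac{\sqrt{3202}}{7}$ ($N = 8 + \sqrt{- \frac{81}{49} + 67} = 8 + \sqrt{\frac{3202}{49}} = 8 + \frac{\sqrt{3202}}{7} \approx 16.084$)
$H{\left(2 \right)} - N = \left(-12 - 6\right) - \left(8 + \frac{\sqrt{3202}}{7}\right) = -18 - \left(8 + \frac{\sqrt{3202}}{7}\right) = -26 - \frac{\sqrt{3202}}{7}$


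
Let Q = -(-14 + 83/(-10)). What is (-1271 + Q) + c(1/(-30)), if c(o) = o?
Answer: -18731/15 ≈ -1248.7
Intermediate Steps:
Q = 223/10 (Q = -(-14 - 1/10*83) = -(-14 - 83/10) = -1*(-223/10) = 223/10 ≈ 22.300)
(-1271 + Q) + c(1/(-30)) = (-1271 + 223/10) + 1/(-30) = -12487/10 - 1/30 = -18731/15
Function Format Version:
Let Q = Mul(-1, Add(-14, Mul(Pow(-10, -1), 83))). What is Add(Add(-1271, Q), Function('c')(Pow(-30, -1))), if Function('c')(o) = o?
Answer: Rational(-18731, 15) ≈ -1248.7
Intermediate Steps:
Q = Rational(223, 10) (Q = Mul(-1, Add(-14, Mul(Rational(-1, 10), 83))) = Mul(-1, Add(-14, Rational(-83, 10))) = Mul(-1, Rational(-223, 10)) = Rational(223, 10) ≈ 22.300)
Add(Add(-1271, Q), Function('c')(Pow(-30, -1))) = Add(Add(-1271, Rational(223, 10)), Pow(-30, -1)) = Add(Rational(-12487, 10), Rational(-1, 30)) = Rational(-18731, 15)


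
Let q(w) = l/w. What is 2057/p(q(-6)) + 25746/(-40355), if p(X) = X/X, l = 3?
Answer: 11854927/5765 ≈ 2056.4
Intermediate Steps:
q(w) = 3/w
p(X) = 1
2057/p(q(-6)) + 25746/(-40355) = 2057/1 + 25746/(-40355) = 2057*1 + 25746*(-1/40355) = 2057 - 3678/5765 = 11854927/5765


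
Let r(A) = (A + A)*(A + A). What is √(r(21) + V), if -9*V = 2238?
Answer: √13638/3 ≈ 38.927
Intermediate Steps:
V = -746/3 (V = -⅑*2238 = -746/3 ≈ -248.67)
r(A) = 4*A² (r(A) = (2*A)*(2*A) = 4*A²)
√(r(21) + V) = √(4*21² - 746/3) = √(4*441 - 746/3) = √(1764 - 746/3) = √(4546/3) = √13638/3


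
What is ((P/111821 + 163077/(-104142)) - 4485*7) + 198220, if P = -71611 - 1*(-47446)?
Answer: 647566726072501/3881754194 ≈ 1.6682e+5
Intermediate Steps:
P = -24165 (P = -71611 + 47446 = -24165)
((P/111821 + 163077/(-104142)) - 4485*7) + 198220 = ((-24165/111821 + 163077/(-104142)) - 4485*7) + 198220 = ((-24165*1/111821 + 163077*(-1/104142)) - 31395) + 198220 = ((-24165/111821 - 54359/34714) - 31395) + 198220 = (-6917341549/3881754194 - 31395) + 198220 = -121874590262179/3881754194 + 198220 = 647566726072501/3881754194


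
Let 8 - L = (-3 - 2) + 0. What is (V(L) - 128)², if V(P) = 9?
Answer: 14161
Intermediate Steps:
L = 13 (L = 8 - ((-3 - 2) + 0) = 8 - (-5 + 0) = 8 - 1*(-5) = 8 + 5 = 13)
(V(L) - 128)² = (9 - 128)² = (-119)² = 14161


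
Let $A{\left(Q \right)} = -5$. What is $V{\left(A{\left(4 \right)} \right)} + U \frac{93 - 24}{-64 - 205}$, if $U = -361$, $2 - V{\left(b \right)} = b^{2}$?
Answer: $\frac{18722}{269} \approx 69.599$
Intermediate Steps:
$V{\left(b \right)} = 2 - b^{2}$
$V{\left(A{\left(4 \right)} \right)} + U \frac{93 - 24}{-64 - 205} = \left(2 - \left(-5\right)^{2}\right) - 361 \frac{93 - 24}{-64 - 205} = \left(2 - 25\right) - 361 \frac{69}{-269} = \left(2 - 25\right) - 361 \cdot 69 \left(- \frac{1}{269}\right) = -23 - - \frac{24909}{269} = -23 + \frac{24909}{269} = \frac{18722}{269}$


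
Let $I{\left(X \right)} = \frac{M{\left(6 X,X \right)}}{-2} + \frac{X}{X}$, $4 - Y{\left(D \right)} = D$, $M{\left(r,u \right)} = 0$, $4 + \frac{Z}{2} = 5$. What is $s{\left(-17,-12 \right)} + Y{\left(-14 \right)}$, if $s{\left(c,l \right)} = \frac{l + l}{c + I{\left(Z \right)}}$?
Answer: $\frac{39}{2} \approx 19.5$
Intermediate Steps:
$Z = 2$ ($Z = -8 + 2 \cdot 5 = -8 + 10 = 2$)
$Y{\left(D \right)} = 4 - D$
$I{\left(X \right)} = 1$ ($I{\left(X \right)} = \frac{0}{-2} + \frac{X}{X} = 0 \left(- \frac{1}{2}\right) + 1 = 0 + 1 = 1$)
$s{\left(c,l \right)} = \frac{2 l}{1 + c}$ ($s{\left(c,l \right)} = \frac{l + l}{c + 1} = \frac{2 l}{1 + c}$)
$s{\left(-17,-12 \right)} + Y{\left(-14 \right)} = 2 \left(-12\right) \frac{1}{1 - 17} + \left(4 - -14\right) = 2 \left(-12\right) \frac{1}{-16} + \left(4 + 14\right) = 2 \left(-12\right) \left(- \frac{1}{16}\right) + 18 = \frac{3}{2} + 18 = \frac{39}{2}$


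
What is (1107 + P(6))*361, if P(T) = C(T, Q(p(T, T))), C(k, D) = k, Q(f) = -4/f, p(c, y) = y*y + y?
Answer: 401793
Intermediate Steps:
p(c, y) = y + y**2 (p(c, y) = y**2 + y = y + y**2)
P(T) = T
(1107 + P(6))*361 = (1107 + 6)*361 = 1113*361 = 401793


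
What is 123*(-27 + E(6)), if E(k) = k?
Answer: -2583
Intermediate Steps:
123*(-27 + E(6)) = 123*(-27 + 6) = 123*(-21) = -2583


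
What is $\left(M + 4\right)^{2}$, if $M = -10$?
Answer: $36$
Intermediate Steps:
$\left(M + 4\right)^{2} = \left(-10 + 4\right)^{2} = \left(-6\right)^{2} = 36$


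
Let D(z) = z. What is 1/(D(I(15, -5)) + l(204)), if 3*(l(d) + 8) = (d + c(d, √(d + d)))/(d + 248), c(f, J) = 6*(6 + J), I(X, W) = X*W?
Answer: -1057567/87590779 - 113*√102/87590779 ≈ -0.012087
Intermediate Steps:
I(X, W) = W*X
c(f, J) = 36 + 6*J
l(d) = -8 + (36 + d + 6*√2*√d)/(3*(248 + d)) (l(d) = -8 + ((d + (36 + 6*√(d + d)))/(d + 248))/3 = -8 + ((d + (36 + 6*√(2*d)))/(248 + d))/3 = -8 + ((d + (36 + 6*(√2*√d)))/(248 + d))/3 = -8 + ((d + (36 + 6*√2*√d))/(248 + d))/3 = -8 + ((36 + d + 6*√2*√d)/(248 + d))/3 = -8 + (36 + d + 6*√2*√d)/(3*(248 + d)))
1/(D(I(15, -5)) + l(204)) = 1/(-5*15 + (-5916 - 23*204 + 6*√2*√204)/(3*(248 + 204))) = 1/(-75 + (⅓)*(-5916 - 4692 + 6*√2*(2*√51))/452) = 1/(-75 + (⅓)*(1/452)*(-5916 - 4692 + 12*√102)) = 1/(-75 + (⅓)*(1/452)*(-10608 + 12*√102)) = 1/(-75 + (-884/113 + √102/113)) = 1/(-9359/113 + √102/113)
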